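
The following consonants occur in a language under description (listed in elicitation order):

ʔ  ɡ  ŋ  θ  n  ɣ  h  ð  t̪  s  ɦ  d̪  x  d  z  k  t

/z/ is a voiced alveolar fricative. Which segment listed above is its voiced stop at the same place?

The voiced stop at the same place is a voiced alveolar stop — in this inventory, /d/.

/d/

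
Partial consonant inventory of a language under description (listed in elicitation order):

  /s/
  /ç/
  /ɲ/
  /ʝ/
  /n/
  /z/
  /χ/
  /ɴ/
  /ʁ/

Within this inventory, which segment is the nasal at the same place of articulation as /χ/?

/χ/ is a voiceless uvular fricative.
The nasal at the same place is an uvular nasal — in this inventory, /ɴ/.

/ɴ/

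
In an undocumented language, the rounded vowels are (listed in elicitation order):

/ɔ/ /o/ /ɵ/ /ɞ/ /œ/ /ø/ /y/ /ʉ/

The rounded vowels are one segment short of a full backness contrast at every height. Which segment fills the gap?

/u/

height            front     central   back    
high              y         ʉ         —       
high-mid          ø         ɵ         o       
low-mid           œ         ɞ         ɔ       
The high row has no back member, so the gap is the high back rounded vowel /u/.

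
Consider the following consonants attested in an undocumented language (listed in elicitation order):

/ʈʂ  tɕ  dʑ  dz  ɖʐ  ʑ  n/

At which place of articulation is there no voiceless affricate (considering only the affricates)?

alveolar

place of articulation  voiceless  voiced  
alveolar          —         dz      
retroflex         ʈʂ        ɖʐ      
alveolo-palatal   tɕ        dʑ      
Every place of articulation has a voiceless member except alveolar, where /ts/ would be expected.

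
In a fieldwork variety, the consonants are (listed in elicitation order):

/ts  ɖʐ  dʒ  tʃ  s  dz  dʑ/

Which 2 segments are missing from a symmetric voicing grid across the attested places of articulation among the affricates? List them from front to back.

/ʈʂ/, /tɕ/

alveolar: voiceless /ts/, voiced /dz/.
postalveolar: voiceless /tʃ/, voiced /dʒ/.
retroflex: voiceless —, voiced /ɖʐ/.
alveolo-palatal: voiceless —, voiced /dʑ/.
Gaps, from front to back: retroflex lacks voiceless (/ʈʂ/); alveolo-palatal lacks voiceless (/tɕ/).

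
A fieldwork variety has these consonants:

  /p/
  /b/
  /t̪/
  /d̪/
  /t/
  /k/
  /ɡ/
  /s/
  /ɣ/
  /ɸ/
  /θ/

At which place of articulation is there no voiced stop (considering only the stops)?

alveolar

place of articulation  voiceless  voiced  
bilabial          p         b       
dental            t̪        d̪      
alveolar          t         —       
velar             k         ɡ       
Every place of articulation has a voiced member except alveolar, where /d/ would be expected.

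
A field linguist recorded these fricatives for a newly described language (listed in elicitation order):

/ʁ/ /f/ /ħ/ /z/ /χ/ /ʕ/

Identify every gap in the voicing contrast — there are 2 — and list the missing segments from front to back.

place of articulation  voiceless  voiced  
labiodental       f         —       
alveolar          —         z       
uvular            χ         ʁ       
pharyngeal        ħ         ʕ       
Gaps, from front to back: labiodental lacks voiced (/v/); alveolar lacks voiceless (/s/).

/v/, /s/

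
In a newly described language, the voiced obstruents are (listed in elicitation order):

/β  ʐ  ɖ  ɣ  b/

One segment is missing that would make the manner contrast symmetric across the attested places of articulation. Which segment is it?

/ɡ/

place of articulation  stop      fricative
bilabial          b         β       
retroflex         ɖ         ʐ       
velar             —         ɣ       
The velar row has no stop member, so the gap is the velar stop /ɡ/.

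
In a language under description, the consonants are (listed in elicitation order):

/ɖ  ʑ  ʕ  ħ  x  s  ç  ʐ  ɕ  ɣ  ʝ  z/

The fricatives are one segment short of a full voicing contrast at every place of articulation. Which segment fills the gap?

alveolar: voiceless /s/, voiced /z/.
retroflex: voiceless —, voiced /ʐ/.
alveolo-palatal: voiceless /ɕ/, voiced /ʑ/.
palatal: voiceless /ç/, voiced /ʝ/.
velar: voiceless /x/, voiced /ɣ/.
pharyngeal: voiceless /ħ/, voiced /ʕ/.
The retroflex row has no voiceless member, so the gap is the voiceless retroflex fricative /ʂ/.

/ʂ/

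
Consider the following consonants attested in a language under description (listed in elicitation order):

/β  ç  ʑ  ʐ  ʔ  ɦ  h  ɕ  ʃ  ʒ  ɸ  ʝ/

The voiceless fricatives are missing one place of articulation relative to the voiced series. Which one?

Voiceless: /ɸ/ (bilabial), /ʃ/ (postalveolar), /ɕ/ (alveolo-palatal), /ç/ (palatal), /h/ (glottal).
Voiced: /β/ (bilabial), /ʒ/ (postalveolar), /ʐ/ (retroflex), /ʑ/ (alveolo-palatal), /ʝ/ (palatal), /ɦ/ (glottal).
Every place of articulation has a voiceless member except retroflex, where /ʂ/ would be expected.

retroflex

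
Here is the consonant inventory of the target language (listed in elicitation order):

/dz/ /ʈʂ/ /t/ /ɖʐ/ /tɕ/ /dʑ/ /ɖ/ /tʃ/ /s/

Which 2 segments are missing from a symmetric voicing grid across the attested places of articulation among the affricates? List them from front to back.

alveolar: voiceless —, voiced /dz/.
postalveolar: voiceless /tʃ/, voiced —.
retroflex: voiceless /ʈʂ/, voiced /ɖʐ/.
alveolo-palatal: voiceless /tɕ/, voiced /dʑ/.
Gaps, from front to back: alveolar lacks voiceless (/ts/); postalveolar lacks voiced (/dʒ/).

/ts/, /dʒ/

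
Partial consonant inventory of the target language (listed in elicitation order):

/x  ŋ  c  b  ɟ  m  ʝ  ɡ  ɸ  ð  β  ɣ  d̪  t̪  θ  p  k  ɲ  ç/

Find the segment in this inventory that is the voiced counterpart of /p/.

/p/ is a voiceless bilabial stop.
The voiced counterpart is a voiced bilabial stop — in this inventory, /b/.

/b/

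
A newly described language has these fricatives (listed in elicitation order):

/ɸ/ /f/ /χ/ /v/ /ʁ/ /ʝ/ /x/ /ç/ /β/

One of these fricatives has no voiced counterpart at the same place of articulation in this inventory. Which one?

/x/

Bilabial: /ɸ/ ~ /β/
Labiodental: /f/ ~ /v/
Palatal: /ç/ ~ /ʝ/
Uvular: /χ/ ~ /ʁ/
Velar: only /x/ (voiceless); no voiced partner.
So /x/ is the unpaired segment.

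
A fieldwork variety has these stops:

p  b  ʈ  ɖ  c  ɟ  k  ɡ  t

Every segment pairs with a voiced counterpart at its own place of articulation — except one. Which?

Bilabial: /p/ ~ /b/
Retroflex: /ʈ/ ~ /ɖ/
Palatal: /c/ ~ /ɟ/
Velar: /k/ ~ /ɡ/
Alveolar: only /t/ (voiceless); no voiced partner.
So /t/ is the unpaired segment.

/t/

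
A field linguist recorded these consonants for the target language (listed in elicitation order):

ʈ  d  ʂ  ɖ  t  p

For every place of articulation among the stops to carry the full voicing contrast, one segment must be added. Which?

Voiceless: /p/ (bilabial), /t/ (alveolar), /ʈ/ (retroflex).
Voiced: /d/ (alveolar), /ɖ/ (retroflex).
The bilabial row has no voiced member, so the gap is the voiced bilabial stop /b/.

/b/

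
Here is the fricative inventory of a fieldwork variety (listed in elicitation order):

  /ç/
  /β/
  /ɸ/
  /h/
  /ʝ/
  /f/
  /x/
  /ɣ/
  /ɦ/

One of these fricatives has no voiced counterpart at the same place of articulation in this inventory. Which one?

/f/

Bilabial: /ɸ/ ~ /β/
Palatal: /ç/ ~ /ʝ/
Velar: /x/ ~ /ɣ/
Glottal: /h/ ~ /ɦ/
Labiodental: only /f/ (voiceless); no voiced partner.
So /f/ is the unpaired segment.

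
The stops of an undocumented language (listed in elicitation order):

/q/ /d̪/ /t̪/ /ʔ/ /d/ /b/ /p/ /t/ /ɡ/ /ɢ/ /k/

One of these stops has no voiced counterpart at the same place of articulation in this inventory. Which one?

/ʔ/

Bilabial: /p/ ~ /b/
Dental: /t̪/ ~ /d̪/
Alveolar: /t/ ~ /d/
Velar: /k/ ~ /ɡ/
Uvular: /q/ ~ /ɢ/
Glottal: only /ʔ/ (voiceless); no voiced partner.
So /ʔ/ is the unpaired segment.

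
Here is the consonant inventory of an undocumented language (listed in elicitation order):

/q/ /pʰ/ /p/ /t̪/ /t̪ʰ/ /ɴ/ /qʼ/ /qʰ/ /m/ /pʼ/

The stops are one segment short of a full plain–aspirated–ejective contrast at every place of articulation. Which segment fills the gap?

Plain: /p/ (bilabial), /t̪/ (dental), /q/ (uvular).
Aspirated: /pʰ/ (bilabial), /t̪ʰ/ (dental), /qʰ/ (uvular).
Ejective: /pʼ/ (bilabial), /qʼ/ (uvular).
The dental row has no ejective member, so the gap is the ejective dental stop /t̪ʼ/.

/t̪ʼ/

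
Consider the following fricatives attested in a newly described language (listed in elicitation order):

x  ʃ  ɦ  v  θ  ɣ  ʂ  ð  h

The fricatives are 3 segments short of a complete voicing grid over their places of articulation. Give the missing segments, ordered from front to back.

/f/, /ʒ/, /ʐ/

labiodental: voiceless —, voiced /v/.
dental: voiceless /θ/, voiced /ð/.
postalveolar: voiceless /ʃ/, voiced —.
retroflex: voiceless /ʂ/, voiced —.
velar: voiceless /x/, voiced /ɣ/.
glottal: voiceless /h/, voiced /ɦ/.
Gaps, from front to back: labiodental lacks voiceless (/f/); postalveolar lacks voiced (/ʒ/); retroflex lacks voiced (/ʐ/).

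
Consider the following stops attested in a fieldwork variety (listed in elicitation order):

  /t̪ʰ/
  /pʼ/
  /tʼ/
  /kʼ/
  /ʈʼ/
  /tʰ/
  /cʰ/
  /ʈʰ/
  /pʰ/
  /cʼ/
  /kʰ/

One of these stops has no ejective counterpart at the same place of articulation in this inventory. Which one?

Bilabial: /pʰ/ ~ /pʼ/
Alveolar: /tʰ/ ~ /tʼ/
Retroflex: /ʈʰ/ ~ /ʈʼ/
Palatal: /cʰ/ ~ /cʼ/
Velar: /kʰ/ ~ /kʼ/
Dental: only /t̪ʰ/ (aspirated); no ejective partner.
So /t̪ʰ/ is the unpaired segment.

/t̪ʰ/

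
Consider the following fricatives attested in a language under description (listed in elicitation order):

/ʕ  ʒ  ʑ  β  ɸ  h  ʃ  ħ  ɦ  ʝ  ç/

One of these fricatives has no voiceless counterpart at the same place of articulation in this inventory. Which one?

/ʑ/

Bilabial: /ɸ/ ~ /β/
Postalveolar: /ʃ/ ~ /ʒ/
Palatal: /ç/ ~ /ʝ/
Pharyngeal: /ħ/ ~ /ʕ/
Glottal: /h/ ~ /ɦ/
Alveolo-palatal: only /ʑ/ (voiced); no voiceless partner.
So /ʑ/ is the unpaired segment.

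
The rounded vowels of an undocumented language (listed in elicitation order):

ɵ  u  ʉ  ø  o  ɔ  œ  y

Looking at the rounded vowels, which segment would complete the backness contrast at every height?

/ɞ/

height            front     central   back    
high              y         ʉ         u       
high-mid          ø         ɵ         o       
low-mid           œ         —         ɔ       
The low-mid row has no central member, so the gap is the low-mid central rounded vowel /ɞ/.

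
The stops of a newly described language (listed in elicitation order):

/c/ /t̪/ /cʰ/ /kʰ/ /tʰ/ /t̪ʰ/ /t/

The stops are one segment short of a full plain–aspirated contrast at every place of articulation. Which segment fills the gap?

/k/

dental: plain /t̪/, aspirated /t̪ʰ/.
alveolar: plain /t/, aspirated /tʰ/.
palatal: plain /c/, aspirated /cʰ/.
velar: plain —, aspirated /kʰ/.
The velar row has no plain member, so the gap is the plain velar stop /k/.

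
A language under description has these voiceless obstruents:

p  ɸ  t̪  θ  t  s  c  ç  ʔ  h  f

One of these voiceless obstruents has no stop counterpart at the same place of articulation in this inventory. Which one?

/f/

Bilabial: /p/ ~ /ɸ/
Dental: /t̪/ ~ /θ/
Alveolar: /t/ ~ /s/
Palatal: /c/ ~ /ç/
Glottal: /ʔ/ ~ /h/
Labiodental: only /f/ (fricative); no stop partner.
So /f/ is the unpaired segment.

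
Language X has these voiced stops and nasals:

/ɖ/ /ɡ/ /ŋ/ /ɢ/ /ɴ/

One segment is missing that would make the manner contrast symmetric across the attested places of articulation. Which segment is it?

/ɳ/

retroflex: oral stop /ɖ/, nasal —.
velar: oral stop /ɡ/, nasal /ŋ/.
uvular: oral stop /ɢ/, nasal /ɴ/.
The retroflex row has no nasal member, so the gap is the retroflex nasal /ɳ/.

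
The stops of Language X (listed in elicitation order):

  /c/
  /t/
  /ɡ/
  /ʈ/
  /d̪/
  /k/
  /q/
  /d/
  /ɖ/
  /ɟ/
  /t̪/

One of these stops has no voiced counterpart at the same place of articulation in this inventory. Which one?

Dental: /t̪/ ~ /d̪/
Alveolar: /t/ ~ /d/
Retroflex: /ʈ/ ~ /ɖ/
Palatal: /c/ ~ /ɟ/
Velar: /k/ ~ /ɡ/
Uvular: only /q/ (voiceless); no voiced partner.
So /q/ is the unpaired segment.

/q/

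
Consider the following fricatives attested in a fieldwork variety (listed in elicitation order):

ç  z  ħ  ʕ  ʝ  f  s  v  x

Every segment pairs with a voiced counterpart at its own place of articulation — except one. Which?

/x/

Labiodental: /f/ ~ /v/
Alveolar: /s/ ~ /z/
Palatal: /ç/ ~ /ʝ/
Pharyngeal: /ħ/ ~ /ʕ/
Velar: only /x/ (voiceless); no voiced partner.
So /x/ is the unpaired segment.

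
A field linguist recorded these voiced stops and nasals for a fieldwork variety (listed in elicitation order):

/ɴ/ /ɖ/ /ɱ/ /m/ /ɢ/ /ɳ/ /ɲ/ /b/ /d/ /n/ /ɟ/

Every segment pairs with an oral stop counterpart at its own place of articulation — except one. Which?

/ɱ/

Bilabial: /b/ ~ /m/
Alveolar: /d/ ~ /n/
Retroflex: /ɖ/ ~ /ɳ/
Palatal: /ɟ/ ~ /ɲ/
Uvular: /ɢ/ ~ /ɴ/
Labiodental: only /ɱ/ (nasal); no oral stop partner.
So /ɱ/ is the unpaired segment.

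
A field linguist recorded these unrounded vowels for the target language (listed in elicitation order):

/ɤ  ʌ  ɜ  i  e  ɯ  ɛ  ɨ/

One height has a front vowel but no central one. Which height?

Front: /i/ (high), /e/ (high-mid), /ɛ/ (low-mid).
Central: /ɨ/ (high), /ɜ/ (low-mid).
Back: /ɯ/ (high), /ɤ/ (high-mid), /ʌ/ (low-mid).
Every height has a central member except high-mid, where /ɘ/ would be expected.

high-mid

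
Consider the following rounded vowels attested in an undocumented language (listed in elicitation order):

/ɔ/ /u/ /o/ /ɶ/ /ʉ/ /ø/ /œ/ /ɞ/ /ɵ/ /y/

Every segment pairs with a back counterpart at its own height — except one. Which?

/ɶ/

High: /y/ ~ /ʉ/ ~ /u/
High-mid: /ø/ ~ /ɵ/ ~ /o/
Low-mid: /œ/ ~ /ɞ/ ~ /ɔ/
Low: only /ɶ/ (front); no back partner.
So /ɶ/ is the unpaired segment.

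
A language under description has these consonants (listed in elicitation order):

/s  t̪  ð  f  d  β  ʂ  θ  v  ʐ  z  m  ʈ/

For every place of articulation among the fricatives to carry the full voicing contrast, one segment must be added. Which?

bilabial: voiceless —, voiced /β/.
labiodental: voiceless /f/, voiced /v/.
dental: voiceless /θ/, voiced /ð/.
alveolar: voiceless /s/, voiced /z/.
retroflex: voiceless /ʂ/, voiced /ʐ/.
The bilabial row has no voiceless member, so the gap is the voiceless bilabial fricative /ɸ/.

/ɸ/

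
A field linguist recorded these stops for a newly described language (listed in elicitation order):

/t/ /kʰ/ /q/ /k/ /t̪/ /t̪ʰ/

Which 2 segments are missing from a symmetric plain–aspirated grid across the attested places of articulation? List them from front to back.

place of articulation  plain     aspirated
dental            t̪        t̪ʰ     
alveolar          t         —       
velar             k         kʰ      
uvular            q         —       
Gaps, from front to back: alveolar lacks aspirated (/tʰ/); uvular lacks aspirated (/qʰ/).

/tʰ/, /qʰ/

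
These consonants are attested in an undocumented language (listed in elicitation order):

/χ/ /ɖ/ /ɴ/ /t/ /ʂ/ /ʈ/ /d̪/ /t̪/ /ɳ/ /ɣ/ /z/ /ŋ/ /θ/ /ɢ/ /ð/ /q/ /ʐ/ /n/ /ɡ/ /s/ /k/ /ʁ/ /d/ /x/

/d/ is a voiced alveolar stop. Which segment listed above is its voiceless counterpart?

/t/

The voiceless counterpart is a voiceless alveolar stop — in this inventory, /t/.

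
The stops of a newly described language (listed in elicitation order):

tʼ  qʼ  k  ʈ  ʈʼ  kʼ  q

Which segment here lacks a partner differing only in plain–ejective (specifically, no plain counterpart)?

Retroflex: /ʈ/ ~ /ʈʼ/
Velar: /k/ ~ /kʼ/
Uvular: /q/ ~ /qʼ/
Alveolar: only /tʼ/ (ejective); no plain partner.
So /tʼ/ is the unpaired segment.

/tʼ/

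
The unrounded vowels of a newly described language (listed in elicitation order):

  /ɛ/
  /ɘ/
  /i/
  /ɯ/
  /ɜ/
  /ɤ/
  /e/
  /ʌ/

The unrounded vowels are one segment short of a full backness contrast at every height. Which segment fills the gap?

/ɨ/

high: front /i/, central —, back /ɯ/.
high-mid: front /e/, central /ɘ/, back /ɤ/.
low-mid: front /ɛ/, central /ɜ/, back /ʌ/.
The high row has no central member, so the gap is the high central unrounded vowel /ɨ/.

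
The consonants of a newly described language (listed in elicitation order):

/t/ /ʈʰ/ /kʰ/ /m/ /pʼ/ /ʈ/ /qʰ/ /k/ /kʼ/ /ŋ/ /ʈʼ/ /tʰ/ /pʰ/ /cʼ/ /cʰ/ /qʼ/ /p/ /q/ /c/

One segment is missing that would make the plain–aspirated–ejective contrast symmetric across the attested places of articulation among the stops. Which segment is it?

place of articulation  plain     aspirated  ejective
bilabial          p         pʰ        pʼ      
alveolar          t         tʰ        —       
retroflex         ʈ         ʈʰ        ʈʼ      
palatal           c         cʰ        cʼ      
velar             k         kʰ        kʼ      
uvular            q         qʰ        qʼ      
The alveolar row has no ejective member, so the gap is the ejective alveolar stop /tʼ/.

/tʼ/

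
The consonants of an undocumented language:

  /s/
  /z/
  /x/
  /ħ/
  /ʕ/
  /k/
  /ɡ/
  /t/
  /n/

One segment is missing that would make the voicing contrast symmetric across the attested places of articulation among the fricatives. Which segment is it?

alveolar: voiceless /s/, voiced /z/.
velar: voiceless /x/, voiced —.
pharyngeal: voiceless /ħ/, voiced /ʕ/.
The velar row has no voiced member, so the gap is the voiced velar fricative /ɣ/.

/ɣ/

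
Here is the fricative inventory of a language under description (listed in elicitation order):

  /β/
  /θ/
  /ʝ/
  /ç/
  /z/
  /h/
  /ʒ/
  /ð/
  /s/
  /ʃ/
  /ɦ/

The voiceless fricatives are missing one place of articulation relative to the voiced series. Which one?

Voiceless: /θ/ (dental), /s/ (alveolar), /ʃ/ (postalveolar), /ç/ (palatal), /h/ (glottal).
Voiced: /β/ (bilabial), /ð/ (dental), /z/ (alveolar), /ʒ/ (postalveolar), /ʝ/ (palatal), /ɦ/ (glottal).
Every place of articulation has a voiceless member except bilabial, where /ɸ/ would be expected.

bilabial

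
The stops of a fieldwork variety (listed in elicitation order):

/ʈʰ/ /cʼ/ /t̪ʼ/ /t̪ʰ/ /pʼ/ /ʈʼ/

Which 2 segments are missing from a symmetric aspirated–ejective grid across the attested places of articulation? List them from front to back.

/pʰ/, /cʰ/

bilabial: aspirated —, ejective /pʼ/.
dental: aspirated /t̪ʰ/, ejective /t̪ʼ/.
retroflex: aspirated /ʈʰ/, ejective /ʈʼ/.
palatal: aspirated —, ejective /cʼ/.
Gaps, from front to back: bilabial lacks aspirated (/pʰ/); palatal lacks aspirated (/cʰ/).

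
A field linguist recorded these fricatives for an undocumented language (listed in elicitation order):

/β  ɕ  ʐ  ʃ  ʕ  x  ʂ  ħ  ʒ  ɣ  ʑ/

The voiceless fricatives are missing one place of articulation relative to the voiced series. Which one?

place of articulation  voiceless  voiced  
bilabial          —         β       
postalveolar      ʃ         ʒ       
retroflex         ʂ         ʐ       
alveolo-palatal   ɕ         ʑ       
velar             x         ɣ       
pharyngeal        ħ         ʕ       
Every place of articulation has a voiceless member except bilabial, where /ɸ/ would be expected.

bilabial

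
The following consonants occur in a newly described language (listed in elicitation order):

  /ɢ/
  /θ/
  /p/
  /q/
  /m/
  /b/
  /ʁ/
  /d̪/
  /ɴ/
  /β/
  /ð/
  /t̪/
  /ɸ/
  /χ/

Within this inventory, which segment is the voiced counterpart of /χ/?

/χ/ is a voiceless uvular fricative.
The voiced counterpart is a voiced uvular fricative — in this inventory, /ʁ/.

/ʁ/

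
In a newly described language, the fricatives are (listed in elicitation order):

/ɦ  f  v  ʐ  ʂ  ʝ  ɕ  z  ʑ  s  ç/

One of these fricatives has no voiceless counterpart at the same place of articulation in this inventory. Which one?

/ɦ/

Labiodental: /f/ ~ /v/
Alveolar: /s/ ~ /z/
Retroflex: /ʂ/ ~ /ʐ/
Alveolo-palatal: /ɕ/ ~ /ʑ/
Palatal: /ç/ ~ /ʝ/
Glottal: only /ɦ/ (voiced); no voiceless partner.
So /ɦ/ is the unpaired segment.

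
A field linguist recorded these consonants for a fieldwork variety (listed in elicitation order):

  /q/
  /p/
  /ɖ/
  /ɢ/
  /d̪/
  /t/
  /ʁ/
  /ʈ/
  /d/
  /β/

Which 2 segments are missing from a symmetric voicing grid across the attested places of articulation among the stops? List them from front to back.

Voiceless: /p/ (bilabial), /t/ (alveolar), /ʈ/ (retroflex), /q/ (uvular).
Voiced: /d̪/ (dental), /d/ (alveolar), /ɖ/ (retroflex), /ɢ/ (uvular).
Gaps, from front to back: bilabial lacks voiced (/b/); dental lacks voiceless (/t̪/).

/b/, /t̪/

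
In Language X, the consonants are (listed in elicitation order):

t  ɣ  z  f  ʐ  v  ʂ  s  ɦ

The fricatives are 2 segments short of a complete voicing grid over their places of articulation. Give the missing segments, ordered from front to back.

/x/, /h/

labiodental: voiceless /f/, voiced /v/.
alveolar: voiceless /s/, voiced /z/.
retroflex: voiceless /ʂ/, voiced /ʐ/.
velar: voiceless —, voiced /ɣ/.
glottal: voiceless —, voiced /ɦ/.
Gaps, from front to back: velar lacks voiceless (/x/); glottal lacks voiceless (/h/).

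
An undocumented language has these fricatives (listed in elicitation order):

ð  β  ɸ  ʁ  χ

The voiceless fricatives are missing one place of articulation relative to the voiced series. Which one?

dental

place of articulation  voiceless  voiced  
bilabial          ɸ         β       
dental            —         ð       
uvular            χ         ʁ       
Every place of articulation has a voiceless member except dental, where /θ/ would be expected.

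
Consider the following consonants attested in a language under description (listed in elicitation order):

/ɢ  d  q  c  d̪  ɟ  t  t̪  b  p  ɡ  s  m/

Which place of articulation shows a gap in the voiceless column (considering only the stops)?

velar

Voiceless: /p/ (bilabial), /t̪/ (dental), /t/ (alveolar), /c/ (palatal), /q/ (uvular).
Voiced: /b/ (bilabial), /d̪/ (dental), /d/ (alveolar), /ɟ/ (palatal), /ɡ/ (velar), /ɢ/ (uvular).
Every place of articulation has a voiceless member except velar, where /k/ would be expected.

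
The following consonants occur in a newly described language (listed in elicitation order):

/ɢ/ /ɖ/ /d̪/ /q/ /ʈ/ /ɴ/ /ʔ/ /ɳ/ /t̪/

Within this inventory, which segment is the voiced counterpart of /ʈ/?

/ɖ/

/ʈ/ is a voiceless retroflex stop.
The voiced counterpart is a voiced retroflex stop — in this inventory, /ɖ/.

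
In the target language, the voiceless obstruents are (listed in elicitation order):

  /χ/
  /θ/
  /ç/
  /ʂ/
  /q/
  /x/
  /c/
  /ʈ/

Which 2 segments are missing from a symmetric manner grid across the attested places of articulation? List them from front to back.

/t̪/, /k/

Stop: /ʈ/ (retroflex), /c/ (palatal), /q/ (uvular).
Fricative: /θ/ (dental), /ʂ/ (retroflex), /ç/ (palatal), /x/ (velar), /χ/ (uvular).
Gaps, from front to back: dental lacks stop (/t̪/); velar lacks stop (/k/).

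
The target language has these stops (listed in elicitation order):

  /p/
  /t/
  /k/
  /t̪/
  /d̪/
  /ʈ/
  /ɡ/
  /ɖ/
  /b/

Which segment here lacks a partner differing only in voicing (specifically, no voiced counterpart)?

/t/

Bilabial: /p/ ~ /b/
Dental: /t̪/ ~ /d̪/
Retroflex: /ʈ/ ~ /ɖ/
Velar: /k/ ~ /ɡ/
Alveolar: only /t/ (voiceless); no voiced partner.
So /t/ is the unpaired segment.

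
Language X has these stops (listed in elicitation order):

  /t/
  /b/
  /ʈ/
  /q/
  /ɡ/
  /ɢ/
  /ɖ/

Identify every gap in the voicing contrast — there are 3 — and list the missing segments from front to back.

place of articulation  voiceless  voiced  
bilabial          —         b       
alveolar          t         —       
retroflex         ʈ         ɖ       
velar             —         ɡ       
uvular            q         ɢ       
Gaps, from front to back: bilabial lacks voiceless (/p/); alveolar lacks voiced (/d/); velar lacks voiceless (/k/).

/p/, /d/, /k/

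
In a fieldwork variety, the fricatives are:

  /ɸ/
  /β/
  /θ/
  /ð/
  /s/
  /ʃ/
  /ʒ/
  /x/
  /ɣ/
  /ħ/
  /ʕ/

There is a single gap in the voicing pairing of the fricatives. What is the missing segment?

bilabial: voiceless /ɸ/, voiced /β/.
dental: voiceless /θ/, voiced /ð/.
alveolar: voiceless /s/, voiced —.
postalveolar: voiceless /ʃ/, voiced /ʒ/.
velar: voiceless /x/, voiced /ɣ/.
pharyngeal: voiceless /ħ/, voiced /ʕ/.
The alveolar row has no voiced member, so the gap is the voiced alveolar fricative /z/.

/z/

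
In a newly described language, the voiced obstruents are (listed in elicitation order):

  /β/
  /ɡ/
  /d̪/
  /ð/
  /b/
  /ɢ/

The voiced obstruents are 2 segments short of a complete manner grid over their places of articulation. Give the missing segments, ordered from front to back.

/ɣ/, /ʁ/

bilabial: stop /b/, fricative /β/.
dental: stop /d̪/, fricative /ð/.
velar: stop /ɡ/, fricative —.
uvular: stop /ɢ/, fricative —.
Gaps, from front to back: velar lacks fricative (/ɣ/); uvular lacks fricative (/ʁ/).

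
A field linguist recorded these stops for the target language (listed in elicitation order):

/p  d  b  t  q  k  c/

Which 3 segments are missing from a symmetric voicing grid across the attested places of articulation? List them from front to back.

/ɟ/, /ɡ/, /ɢ/

place of articulation  voiceless  voiced  
bilabial          p         b       
alveolar          t         d       
palatal           c         —       
velar             k         —       
uvular            q         —       
Gaps, from front to back: palatal lacks voiced (/ɟ/); velar lacks voiced (/ɡ/); uvular lacks voiced (/ɢ/).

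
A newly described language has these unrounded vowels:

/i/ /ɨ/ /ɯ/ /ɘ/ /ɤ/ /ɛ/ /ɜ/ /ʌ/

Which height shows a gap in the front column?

high-mid

height            front     central   back    
high              i         ɨ         ɯ       
high-mid          —         ɘ         ɤ       
low-mid           ɛ         ɜ         ʌ       
Every height has a front member except high-mid, where /e/ would be expected.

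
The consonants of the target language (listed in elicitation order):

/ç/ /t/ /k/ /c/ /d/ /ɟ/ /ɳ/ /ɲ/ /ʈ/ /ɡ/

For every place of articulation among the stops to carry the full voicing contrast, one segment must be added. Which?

Voiceless: /t/ (alveolar), /ʈ/ (retroflex), /c/ (palatal), /k/ (velar).
Voiced: /d/ (alveolar), /ɟ/ (palatal), /ɡ/ (velar).
The retroflex row has no voiced member, so the gap is the voiced retroflex stop /ɖ/.

/ɖ/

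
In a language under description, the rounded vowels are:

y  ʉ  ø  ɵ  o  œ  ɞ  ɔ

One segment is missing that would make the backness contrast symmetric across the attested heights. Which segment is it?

/u/

height            front     central   back    
high              y         ʉ         —       
high-mid          ø         ɵ         o       
low-mid           œ         ɞ         ɔ       
The high row has no back member, so the gap is the high back rounded vowel /u/.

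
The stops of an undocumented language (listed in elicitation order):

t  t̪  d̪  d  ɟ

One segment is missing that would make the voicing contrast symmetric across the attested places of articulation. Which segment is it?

dental: voiceless /t̪/, voiced /d̪/.
alveolar: voiceless /t/, voiced /d/.
palatal: voiceless —, voiced /ɟ/.
The palatal row has no voiceless member, so the gap is the voiceless palatal stop /c/.

/c/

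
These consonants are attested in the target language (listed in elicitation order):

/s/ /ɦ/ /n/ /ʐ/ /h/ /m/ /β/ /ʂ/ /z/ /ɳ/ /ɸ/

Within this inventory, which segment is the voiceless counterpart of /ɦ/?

/ɦ/ is a voiced glottal fricative.
The voiceless counterpart is a voiceless glottal fricative — in this inventory, /h/.

/h/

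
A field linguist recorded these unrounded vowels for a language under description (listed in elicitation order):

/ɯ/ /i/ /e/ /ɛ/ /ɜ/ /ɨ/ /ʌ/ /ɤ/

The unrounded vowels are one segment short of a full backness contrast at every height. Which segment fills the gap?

/ɘ/

high: front /i/, central /ɨ/, back /ɯ/.
high-mid: front /e/, central —, back /ɤ/.
low-mid: front /ɛ/, central /ɜ/, back /ʌ/.
The high-mid row has no central member, so the gap is the high-mid central unrounded vowel /ɘ/.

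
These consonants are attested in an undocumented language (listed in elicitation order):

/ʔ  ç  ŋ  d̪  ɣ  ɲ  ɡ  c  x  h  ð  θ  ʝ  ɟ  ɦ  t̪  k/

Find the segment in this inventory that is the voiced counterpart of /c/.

/c/ is a voiceless palatal stop.
The voiced counterpart is a voiced palatal stop — in this inventory, /ɟ/.

/ɟ/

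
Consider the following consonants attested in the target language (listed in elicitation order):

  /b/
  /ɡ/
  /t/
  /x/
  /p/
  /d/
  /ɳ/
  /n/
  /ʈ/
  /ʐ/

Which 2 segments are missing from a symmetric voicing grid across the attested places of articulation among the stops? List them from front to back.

Voiceless: /p/ (bilabial), /t/ (alveolar), /ʈ/ (retroflex).
Voiced: /b/ (bilabial), /d/ (alveolar), /ɡ/ (velar).
Gaps, from front to back: retroflex lacks voiced (/ɖ/); velar lacks voiceless (/k/).

/ɖ/, /k/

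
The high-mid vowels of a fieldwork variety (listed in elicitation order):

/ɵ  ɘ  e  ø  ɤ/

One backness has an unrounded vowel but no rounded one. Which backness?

front: unrounded /e/, rounded /ø/.
central: unrounded /ɘ/, rounded /ɵ/.
back: unrounded /ɤ/, rounded —.
Every backness has a rounded member except back, where /o/ would be expected.

back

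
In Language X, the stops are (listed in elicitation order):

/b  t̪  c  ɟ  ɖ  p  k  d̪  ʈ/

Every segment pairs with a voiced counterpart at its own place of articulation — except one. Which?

Bilabial: /p/ ~ /b/
Dental: /t̪/ ~ /d̪/
Retroflex: /ʈ/ ~ /ɖ/
Palatal: /c/ ~ /ɟ/
Velar: only /k/ (voiceless); no voiced partner.
So /k/ is the unpaired segment.

/k/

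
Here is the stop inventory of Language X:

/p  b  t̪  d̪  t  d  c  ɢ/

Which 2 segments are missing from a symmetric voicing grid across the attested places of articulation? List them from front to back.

bilabial: voiceless /p/, voiced /b/.
dental: voiceless /t̪/, voiced /d̪/.
alveolar: voiceless /t/, voiced /d/.
palatal: voiceless /c/, voiced —.
uvular: voiceless —, voiced /ɢ/.
Gaps, from front to back: palatal lacks voiced (/ɟ/); uvular lacks voiceless (/q/).

/ɟ/, /q/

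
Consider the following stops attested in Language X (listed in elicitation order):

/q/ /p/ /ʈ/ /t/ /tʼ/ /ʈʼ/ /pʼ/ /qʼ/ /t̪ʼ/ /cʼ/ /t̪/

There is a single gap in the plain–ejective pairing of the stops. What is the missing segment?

/c/

bilabial: plain /p/, ejective /pʼ/.
dental: plain /t̪/, ejective /t̪ʼ/.
alveolar: plain /t/, ejective /tʼ/.
retroflex: plain /ʈ/, ejective /ʈʼ/.
palatal: plain —, ejective /cʼ/.
uvular: plain /q/, ejective /qʼ/.
The palatal row has no plain member, so the gap is the plain palatal stop /c/.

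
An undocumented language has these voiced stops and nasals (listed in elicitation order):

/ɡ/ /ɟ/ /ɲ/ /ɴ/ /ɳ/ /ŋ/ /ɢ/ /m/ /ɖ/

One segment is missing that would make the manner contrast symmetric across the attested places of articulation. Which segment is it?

/b/

Oral stop: /ɖ/ (retroflex), /ɟ/ (palatal), /ɡ/ (velar), /ɢ/ (uvular).
Nasal: /m/ (bilabial), /ɳ/ (retroflex), /ɲ/ (palatal), /ŋ/ (velar), /ɴ/ (uvular).
The bilabial row has no oral stop member, so the gap is the bilabial oral stop /b/.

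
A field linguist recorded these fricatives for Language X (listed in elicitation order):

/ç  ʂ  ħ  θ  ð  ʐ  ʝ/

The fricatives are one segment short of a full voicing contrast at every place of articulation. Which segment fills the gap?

Voiceless: /θ/ (dental), /ʂ/ (retroflex), /ç/ (palatal), /ħ/ (pharyngeal).
Voiced: /ð/ (dental), /ʐ/ (retroflex), /ʝ/ (palatal).
The pharyngeal row has no voiced member, so the gap is the voiced pharyngeal fricative /ʕ/.

/ʕ/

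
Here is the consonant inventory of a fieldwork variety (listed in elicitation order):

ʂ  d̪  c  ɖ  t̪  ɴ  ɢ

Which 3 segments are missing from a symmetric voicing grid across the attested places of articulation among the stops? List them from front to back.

Voiceless: /t̪/ (dental), /c/ (palatal).
Voiced: /d̪/ (dental), /ɖ/ (retroflex), /ɢ/ (uvular).
Gaps, from front to back: retroflex lacks voiceless (/ʈ/); palatal lacks voiced (/ɟ/); uvular lacks voiceless (/q/).

/ʈ/, /ɟ/, /q/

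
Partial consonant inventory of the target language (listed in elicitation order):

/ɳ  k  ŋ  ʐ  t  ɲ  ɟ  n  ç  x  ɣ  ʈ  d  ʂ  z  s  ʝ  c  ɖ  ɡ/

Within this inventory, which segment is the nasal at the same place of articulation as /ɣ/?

/ŋ/

/ɣ/ is a voiced velar fricative.
The nasal at the same place is a velar nasal — in this inventory, /ŋ/.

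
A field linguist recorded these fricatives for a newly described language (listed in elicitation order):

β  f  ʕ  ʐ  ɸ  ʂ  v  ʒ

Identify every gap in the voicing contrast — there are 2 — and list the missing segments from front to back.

place of articulation  voiceless  voiced  
bilabial          ɸ         β       
labiodental       f         v       
postalveolar      —         ʒ       
retroflex         ʂ         ʐ       
pharyngeal        —         ʕ       
Gaps, from front to back: postalveolar lacks voiceless (/ʃ/); pharyngeal lacks voiceless (/ħ/).

/ʃ/, /ħ/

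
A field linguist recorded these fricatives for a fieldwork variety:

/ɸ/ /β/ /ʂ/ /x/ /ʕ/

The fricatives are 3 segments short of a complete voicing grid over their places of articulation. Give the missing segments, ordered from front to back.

/ʐ/, /ɣ/, /ħ/

bilabial: voiceless /ɸ/, voiced /β/.
retroflex: voiceless /ʂ/, voiced —.
velar: voiceless /x/, voiced —.
pharyngeal: voiceless —, voiced /ʕ/.
Gaps, from front to back: retroflex lacks voiced (/ʐ/); velar lacks voiced (/ɣ/); pharyngeal lacks voiceless (/ħ/).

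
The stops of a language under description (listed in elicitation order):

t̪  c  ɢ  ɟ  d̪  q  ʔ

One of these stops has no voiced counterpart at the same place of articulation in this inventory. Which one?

Dental: /t̪/ ~ /d̪/
Palatal: /c/ ~ /ɟ/
Uvular: /q/ ~ /ɢ/
Glottal: only /ʔ/ (voiceless); no voiced partner.
So /ʔ/ is the unpaired segment.

/ʔ/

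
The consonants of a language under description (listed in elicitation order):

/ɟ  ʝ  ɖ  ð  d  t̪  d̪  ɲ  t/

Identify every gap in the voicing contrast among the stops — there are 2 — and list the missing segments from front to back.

/ʈ/, /c/

Voiceless: /t̪/ (dental), /t/ (alveolar).
Voiced: /d̪/ (dental), /d/ (alveolar), /ɖ/ (retroflex), /ɟ/ (palatal).
Gaps, from front to back: retroflex lacks voiceless (/ʈ/); palatal lacks voiceless (/c/).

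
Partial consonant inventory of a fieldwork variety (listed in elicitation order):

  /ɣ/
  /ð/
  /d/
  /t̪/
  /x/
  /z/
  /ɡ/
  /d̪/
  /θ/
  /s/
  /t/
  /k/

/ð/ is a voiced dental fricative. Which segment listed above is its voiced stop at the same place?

/d̪/

The voiced stop at the same place is a voiced dental stop — in this inventory, /d̪/.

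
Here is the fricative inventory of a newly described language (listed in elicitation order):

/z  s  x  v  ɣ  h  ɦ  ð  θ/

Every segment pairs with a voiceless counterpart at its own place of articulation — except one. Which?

/v/

Dental: /θ/ ~ /ð/
Alveolar: /s/ ~ /z/
Velar: /x/ ~ /ɣ/
Glottal: /h/ ~ /ɦ/
Labiodental: only /v/ (voiced); no voiceless partner.
So /v/ is the unpaired segment.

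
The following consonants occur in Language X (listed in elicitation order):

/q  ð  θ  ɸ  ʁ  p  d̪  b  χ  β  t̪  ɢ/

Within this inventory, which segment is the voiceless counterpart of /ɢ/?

/q/

/ɢ/ is a voiced uvular stop.
The voiceless counterpart is a voiceless uvular stop — in this inventory, /q/.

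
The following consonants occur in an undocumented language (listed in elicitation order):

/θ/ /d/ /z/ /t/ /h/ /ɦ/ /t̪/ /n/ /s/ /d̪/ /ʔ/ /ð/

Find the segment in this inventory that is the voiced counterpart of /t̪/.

/d̪/

/t̪/ is a voiceless dental stop.
The voiced counterpart is a voiced dental stop — in this inventory, /d̪/.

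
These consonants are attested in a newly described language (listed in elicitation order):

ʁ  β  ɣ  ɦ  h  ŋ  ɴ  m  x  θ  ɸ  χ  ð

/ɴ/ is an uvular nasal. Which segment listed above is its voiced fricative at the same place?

The voiced fricative at the same place is a voiced uvular fricative — in this inventory, /ʁ/.

/ʁ/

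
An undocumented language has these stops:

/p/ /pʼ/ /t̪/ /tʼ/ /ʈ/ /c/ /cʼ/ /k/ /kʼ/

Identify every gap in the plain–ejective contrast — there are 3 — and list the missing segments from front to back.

/t̪ʼ/, /t/, /ʈʼ/

Plain: /p/ (bilabial), /t̪/ (dental), /ʈ/ (retroflex), /c/ (palatal), /k/ (velar).
Ejective: /pʼ/ (bilabial), /tʼ/ (alveolar), /cʼ/ (palatal), /kʼ/ (velar).
Gaps, from front to back: dental lacks ejective (/t̪ʼ/); alveolar lacks plain (/t/); retroflex lacks ejective (/ʈʼ/).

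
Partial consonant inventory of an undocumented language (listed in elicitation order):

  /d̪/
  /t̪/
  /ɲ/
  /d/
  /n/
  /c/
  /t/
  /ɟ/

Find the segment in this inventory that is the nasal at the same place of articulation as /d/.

/d/ is a voiced alveolar stop.
The nasal at the same place is an alveolar nasal — in this inventory, /n/.

/n/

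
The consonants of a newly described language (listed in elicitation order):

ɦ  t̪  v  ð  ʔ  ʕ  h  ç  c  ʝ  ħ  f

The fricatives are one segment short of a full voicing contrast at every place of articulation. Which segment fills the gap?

/θ/

Voiceless: /f/ (labiodental), /ç/ (palatal), /ħ/ (pharyngeal), /h/ (glottal).
Voiced: /v/ (labiodental), /ð/ (dental), /ʝ/ (palatal), /ʕ/ (pharyngeal), /ɦ/ (glottal).
The dental row has no voiceless member, so the gap is the voiceless dental fricative /θ/.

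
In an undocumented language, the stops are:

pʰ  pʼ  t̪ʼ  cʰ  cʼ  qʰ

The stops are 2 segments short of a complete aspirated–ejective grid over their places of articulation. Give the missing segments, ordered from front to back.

bilabial: aspirated /pʰ/, ejective /pʼ/.
dental: aspirated —, ejective /t̪ʼ/.
palatal: aspirated /cʰ/, ejective /cʼ/.
uvular: aspirated /qʰ/, ejective —.
Gaps, from front to back: dental lacks aspirated (/t̪ʰ/); uvular lacks ejective (/qʼ/).

/t̪ʰ/, /qʼ/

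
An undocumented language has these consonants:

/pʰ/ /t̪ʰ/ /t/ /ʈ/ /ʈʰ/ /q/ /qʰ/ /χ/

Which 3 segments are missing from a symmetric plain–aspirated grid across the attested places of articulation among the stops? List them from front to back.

place of articulation  plain     aspirated
bilabial          —         pʰ      
dental            —         t̪ʰ     
alveolar          t         —       
retroflex         ʈ         ʈʰ      
uvular            q         qʰ      
Gaps, from front to back: bilabial lacks plain (/p/); dental lacks plain (/t̪/); alveolar lacks aspirated (/tʰ/).

/p/, /t̪/, /tʰ/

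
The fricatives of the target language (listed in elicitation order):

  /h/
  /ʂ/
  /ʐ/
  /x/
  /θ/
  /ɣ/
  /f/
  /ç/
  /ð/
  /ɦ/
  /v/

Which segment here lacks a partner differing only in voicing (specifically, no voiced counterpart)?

Labiodental: /f/ ~ /v/
Dental: /θ/ ~ /ð/
Retroflex: /ʂ/ ~ /ʐ/
Velar: /x/ ~ /ɣ/
Glottal: /h/ ~ /ɦ/
Palatal: only /ç/ (voiceless); no voiced partner.
So /ç/ is the unpaired segment.

/ç/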